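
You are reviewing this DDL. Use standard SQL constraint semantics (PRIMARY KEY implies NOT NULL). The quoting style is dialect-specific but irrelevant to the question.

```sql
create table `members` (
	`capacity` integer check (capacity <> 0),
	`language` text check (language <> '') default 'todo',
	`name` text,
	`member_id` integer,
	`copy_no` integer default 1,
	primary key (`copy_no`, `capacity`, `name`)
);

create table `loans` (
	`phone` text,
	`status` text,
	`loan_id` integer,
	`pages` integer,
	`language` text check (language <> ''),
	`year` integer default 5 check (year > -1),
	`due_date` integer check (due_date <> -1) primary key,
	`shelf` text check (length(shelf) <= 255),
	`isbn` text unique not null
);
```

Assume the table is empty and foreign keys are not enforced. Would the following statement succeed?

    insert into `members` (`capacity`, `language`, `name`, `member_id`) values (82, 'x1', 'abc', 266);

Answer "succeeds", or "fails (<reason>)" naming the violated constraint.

succeeds

NOT NULL columns: capacity is supplied; copy_no defaults to 1; name is supplied.
CHECK constraints: 82 satisfies (capacity <> 0); 'x1' satisfies (language <> '').
No constraint is violated.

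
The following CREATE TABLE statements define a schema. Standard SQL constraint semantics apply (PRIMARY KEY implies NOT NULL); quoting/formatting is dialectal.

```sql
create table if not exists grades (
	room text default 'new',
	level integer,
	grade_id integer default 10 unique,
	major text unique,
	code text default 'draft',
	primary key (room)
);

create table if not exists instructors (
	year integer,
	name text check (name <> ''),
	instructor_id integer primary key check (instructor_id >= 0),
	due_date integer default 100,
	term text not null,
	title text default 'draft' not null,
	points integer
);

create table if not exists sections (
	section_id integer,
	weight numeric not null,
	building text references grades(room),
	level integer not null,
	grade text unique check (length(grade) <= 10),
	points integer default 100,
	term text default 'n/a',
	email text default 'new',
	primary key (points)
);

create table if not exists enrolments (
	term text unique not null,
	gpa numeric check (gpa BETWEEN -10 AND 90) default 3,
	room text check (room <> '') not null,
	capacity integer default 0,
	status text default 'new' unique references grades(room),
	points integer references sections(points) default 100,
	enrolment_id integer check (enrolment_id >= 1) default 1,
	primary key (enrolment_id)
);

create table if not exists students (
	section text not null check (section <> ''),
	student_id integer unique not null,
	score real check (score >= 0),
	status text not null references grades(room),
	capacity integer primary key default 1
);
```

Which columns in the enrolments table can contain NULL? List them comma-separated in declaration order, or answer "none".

gpa, capacity, status, points

- term: declared NOT NULL → not nullable.
- gpa: CHECK does not forbid NULL (a CHECK constraint passes when its expression is NULL) → nullable.
- room: declared NOT NULL → not nullable.
- capacity: DEFAULT only fills an omitted column; an explicit NULL is still allowed → nullable.
- status: a foreign key column may be NULL unless separately constrained → nullable.
- points: a foreign key column may be NULL unless separately constrained → nullable.
- enrolment_id: part of the PRIMARY KEY, which implies NOT NULL → not nullable.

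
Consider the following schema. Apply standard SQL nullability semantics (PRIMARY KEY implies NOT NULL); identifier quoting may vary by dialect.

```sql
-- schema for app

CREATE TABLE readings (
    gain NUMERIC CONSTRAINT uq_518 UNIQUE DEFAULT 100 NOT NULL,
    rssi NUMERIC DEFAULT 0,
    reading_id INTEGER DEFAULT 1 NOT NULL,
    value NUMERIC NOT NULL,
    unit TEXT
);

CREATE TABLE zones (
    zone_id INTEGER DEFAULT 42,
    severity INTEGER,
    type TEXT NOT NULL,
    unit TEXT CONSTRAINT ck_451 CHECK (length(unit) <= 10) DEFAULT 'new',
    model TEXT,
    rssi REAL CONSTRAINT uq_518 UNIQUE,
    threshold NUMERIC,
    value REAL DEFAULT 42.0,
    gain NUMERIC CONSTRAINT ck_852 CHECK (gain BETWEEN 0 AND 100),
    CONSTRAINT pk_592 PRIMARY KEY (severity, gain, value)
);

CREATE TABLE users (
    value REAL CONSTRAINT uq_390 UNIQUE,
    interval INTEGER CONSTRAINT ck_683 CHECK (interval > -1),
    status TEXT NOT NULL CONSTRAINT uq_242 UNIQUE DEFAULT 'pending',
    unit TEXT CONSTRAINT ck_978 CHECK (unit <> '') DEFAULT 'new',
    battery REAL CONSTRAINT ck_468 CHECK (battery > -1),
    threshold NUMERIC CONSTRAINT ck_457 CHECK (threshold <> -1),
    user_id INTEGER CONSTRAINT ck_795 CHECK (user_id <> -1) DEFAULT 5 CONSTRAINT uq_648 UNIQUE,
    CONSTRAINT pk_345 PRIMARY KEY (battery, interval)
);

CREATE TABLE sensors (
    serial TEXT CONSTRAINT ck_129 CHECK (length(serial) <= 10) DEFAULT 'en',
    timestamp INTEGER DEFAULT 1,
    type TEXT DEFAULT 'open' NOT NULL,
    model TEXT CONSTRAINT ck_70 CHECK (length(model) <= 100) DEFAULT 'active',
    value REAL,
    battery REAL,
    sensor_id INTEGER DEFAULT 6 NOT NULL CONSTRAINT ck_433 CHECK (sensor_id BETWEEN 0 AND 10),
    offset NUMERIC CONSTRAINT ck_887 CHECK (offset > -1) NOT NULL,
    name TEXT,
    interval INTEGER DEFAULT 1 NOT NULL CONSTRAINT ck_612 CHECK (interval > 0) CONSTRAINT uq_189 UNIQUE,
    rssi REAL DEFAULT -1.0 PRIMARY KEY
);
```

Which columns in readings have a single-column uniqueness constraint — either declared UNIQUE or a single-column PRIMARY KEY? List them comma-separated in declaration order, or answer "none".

- gain: declared UNIQUE → unique.
- rssi: no UNIQUE or single-column PK constraint.
- reading_id: no UNIQUE or single-column PK constraint.
- value: no UNIQUE or single-column PK constraint.
- unit: no UNIQUE or single-column PK constraint.

gain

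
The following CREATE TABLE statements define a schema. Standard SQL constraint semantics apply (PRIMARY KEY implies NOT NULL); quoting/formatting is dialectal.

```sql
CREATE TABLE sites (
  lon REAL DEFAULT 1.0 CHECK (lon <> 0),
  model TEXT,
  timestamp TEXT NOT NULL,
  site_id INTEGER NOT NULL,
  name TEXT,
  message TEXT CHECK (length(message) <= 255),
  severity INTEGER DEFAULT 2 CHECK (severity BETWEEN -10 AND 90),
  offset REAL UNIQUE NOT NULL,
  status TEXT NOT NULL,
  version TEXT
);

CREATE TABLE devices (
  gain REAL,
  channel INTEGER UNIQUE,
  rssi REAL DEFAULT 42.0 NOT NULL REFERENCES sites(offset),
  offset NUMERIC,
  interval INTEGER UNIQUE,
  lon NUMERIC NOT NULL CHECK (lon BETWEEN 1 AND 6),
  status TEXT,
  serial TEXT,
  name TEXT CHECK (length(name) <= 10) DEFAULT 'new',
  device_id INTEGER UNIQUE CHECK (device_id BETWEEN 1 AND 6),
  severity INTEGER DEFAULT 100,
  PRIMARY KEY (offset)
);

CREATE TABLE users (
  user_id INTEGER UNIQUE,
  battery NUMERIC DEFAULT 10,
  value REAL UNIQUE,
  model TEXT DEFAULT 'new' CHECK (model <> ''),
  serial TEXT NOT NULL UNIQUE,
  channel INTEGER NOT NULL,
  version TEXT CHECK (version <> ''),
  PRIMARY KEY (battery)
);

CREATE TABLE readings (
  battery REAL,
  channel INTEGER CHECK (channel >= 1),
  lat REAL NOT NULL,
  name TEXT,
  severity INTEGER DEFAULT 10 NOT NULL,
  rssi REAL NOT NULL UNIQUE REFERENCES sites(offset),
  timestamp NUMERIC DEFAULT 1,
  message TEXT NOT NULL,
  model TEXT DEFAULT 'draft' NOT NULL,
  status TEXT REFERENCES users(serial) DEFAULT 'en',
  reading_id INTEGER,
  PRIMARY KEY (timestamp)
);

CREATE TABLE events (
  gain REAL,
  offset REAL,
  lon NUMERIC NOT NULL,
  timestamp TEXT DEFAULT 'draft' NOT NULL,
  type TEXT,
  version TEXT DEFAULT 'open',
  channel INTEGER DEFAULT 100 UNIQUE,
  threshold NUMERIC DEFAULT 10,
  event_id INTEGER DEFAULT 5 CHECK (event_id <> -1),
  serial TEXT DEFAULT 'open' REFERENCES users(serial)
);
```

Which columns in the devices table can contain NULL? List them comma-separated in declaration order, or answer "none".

gain, channel, interval, status, serial, name, device_id, severity

- gain: no NOT NULL constraint applies → nullable.
- channel: UNIQUE does not imply NOT NULL → nullable.
- rssi: declared NOT NULL → not nullable.
- offset: part of the PRIMARY KEY, which implies NOT NULL → not nullable.
- interval: UNIQUE does not imply NOT NULL → nullable.
- lon: declared NOT NULL → not nullable.
- status: no NOT NULL constraint applies → nullable.
- serial: no NOT NULL constraint applies → nullable.
- name: CHECK does not forbid NULL (a CHECK constraint passes when its expression is NULL) → nullable.
- device_id: CHECK does not forbid NULL (a CHECK constraint passes when its expression is NULL) → nullable.
- severity: DEFAULT only fills an omitted column; an explicit NULL is still allowed → nullable.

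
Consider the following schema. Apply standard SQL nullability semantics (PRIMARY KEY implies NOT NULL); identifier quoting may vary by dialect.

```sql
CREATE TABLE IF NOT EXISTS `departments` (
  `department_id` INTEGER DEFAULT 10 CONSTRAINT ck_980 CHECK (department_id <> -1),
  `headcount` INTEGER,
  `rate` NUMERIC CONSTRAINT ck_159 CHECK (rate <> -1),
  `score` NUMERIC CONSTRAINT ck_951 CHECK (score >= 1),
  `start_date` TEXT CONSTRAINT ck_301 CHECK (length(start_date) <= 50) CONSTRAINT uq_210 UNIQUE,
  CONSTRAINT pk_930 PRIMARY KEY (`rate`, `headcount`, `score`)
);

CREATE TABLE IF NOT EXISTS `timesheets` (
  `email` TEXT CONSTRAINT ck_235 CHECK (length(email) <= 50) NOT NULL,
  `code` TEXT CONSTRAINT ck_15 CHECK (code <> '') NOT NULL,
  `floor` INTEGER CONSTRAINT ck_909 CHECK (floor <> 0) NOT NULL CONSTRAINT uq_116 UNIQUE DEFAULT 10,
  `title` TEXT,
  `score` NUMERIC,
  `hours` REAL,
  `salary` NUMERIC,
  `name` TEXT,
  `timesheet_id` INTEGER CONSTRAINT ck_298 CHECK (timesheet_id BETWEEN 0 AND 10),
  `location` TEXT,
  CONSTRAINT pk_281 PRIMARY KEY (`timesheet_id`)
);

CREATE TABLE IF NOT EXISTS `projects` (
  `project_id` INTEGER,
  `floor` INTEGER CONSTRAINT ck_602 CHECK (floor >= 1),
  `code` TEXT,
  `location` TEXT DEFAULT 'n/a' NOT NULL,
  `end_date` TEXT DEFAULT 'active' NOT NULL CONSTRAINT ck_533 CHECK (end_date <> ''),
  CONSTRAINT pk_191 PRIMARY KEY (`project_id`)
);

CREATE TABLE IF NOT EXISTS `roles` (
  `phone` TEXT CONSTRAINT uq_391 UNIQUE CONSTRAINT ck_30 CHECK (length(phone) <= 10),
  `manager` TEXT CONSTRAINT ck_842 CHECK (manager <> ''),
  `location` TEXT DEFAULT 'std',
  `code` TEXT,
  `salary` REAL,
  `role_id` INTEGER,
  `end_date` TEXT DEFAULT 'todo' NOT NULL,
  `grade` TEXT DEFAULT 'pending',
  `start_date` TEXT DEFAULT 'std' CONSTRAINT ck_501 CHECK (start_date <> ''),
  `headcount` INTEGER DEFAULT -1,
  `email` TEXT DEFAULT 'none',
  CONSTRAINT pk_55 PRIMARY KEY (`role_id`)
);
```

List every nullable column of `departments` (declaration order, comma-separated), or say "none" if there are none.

department_id, start_date

- department_id: CHECK does not forbid NULL (a CHECK constraint passes when its expression is NULL) → nullable.
- headcount: part of the PRIMARY KEY, which implies NOT NULL → not nullable.
- rate: part of the PRIMARY KEY, which implies NOT NULL → not nullable.
- score: part of the PRIMARY KEY, which implies NOT NULL → not nullable.
- start_date: CHECK does not forbid NULL (a CHECK constraint passes when its expression is NULL) → nullable.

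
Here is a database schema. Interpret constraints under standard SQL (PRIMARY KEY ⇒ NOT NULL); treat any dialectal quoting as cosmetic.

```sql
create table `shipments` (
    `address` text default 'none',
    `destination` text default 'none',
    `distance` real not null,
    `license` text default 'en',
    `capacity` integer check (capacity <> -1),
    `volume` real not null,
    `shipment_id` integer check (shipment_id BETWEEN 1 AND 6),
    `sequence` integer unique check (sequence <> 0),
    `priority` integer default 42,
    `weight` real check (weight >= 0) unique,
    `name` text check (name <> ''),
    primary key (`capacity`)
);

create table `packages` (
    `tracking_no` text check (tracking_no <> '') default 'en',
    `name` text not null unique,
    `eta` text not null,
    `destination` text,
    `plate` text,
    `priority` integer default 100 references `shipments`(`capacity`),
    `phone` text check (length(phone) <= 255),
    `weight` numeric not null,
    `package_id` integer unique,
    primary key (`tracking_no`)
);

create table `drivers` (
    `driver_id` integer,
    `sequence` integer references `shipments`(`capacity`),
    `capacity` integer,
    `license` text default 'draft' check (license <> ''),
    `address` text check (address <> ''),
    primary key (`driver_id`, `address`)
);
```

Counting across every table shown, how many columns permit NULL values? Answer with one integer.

shipments: 8 nullable (address, destination, license, shipment_id, sequence, priority, weight, name — PK (capacity) and explicit NOT NULL columns excluded).
packages: 5 nullable (destination, plate, priority, phone, package_id — PK (tracking_no) and explicit NOT NULL columns excluded).
drivers: 3 nullable (sequence, capacity, license — PK (driver_id, address) and explicit NOT NULL columns excluded).
Total: 8 + 5 + 3 = 16.

16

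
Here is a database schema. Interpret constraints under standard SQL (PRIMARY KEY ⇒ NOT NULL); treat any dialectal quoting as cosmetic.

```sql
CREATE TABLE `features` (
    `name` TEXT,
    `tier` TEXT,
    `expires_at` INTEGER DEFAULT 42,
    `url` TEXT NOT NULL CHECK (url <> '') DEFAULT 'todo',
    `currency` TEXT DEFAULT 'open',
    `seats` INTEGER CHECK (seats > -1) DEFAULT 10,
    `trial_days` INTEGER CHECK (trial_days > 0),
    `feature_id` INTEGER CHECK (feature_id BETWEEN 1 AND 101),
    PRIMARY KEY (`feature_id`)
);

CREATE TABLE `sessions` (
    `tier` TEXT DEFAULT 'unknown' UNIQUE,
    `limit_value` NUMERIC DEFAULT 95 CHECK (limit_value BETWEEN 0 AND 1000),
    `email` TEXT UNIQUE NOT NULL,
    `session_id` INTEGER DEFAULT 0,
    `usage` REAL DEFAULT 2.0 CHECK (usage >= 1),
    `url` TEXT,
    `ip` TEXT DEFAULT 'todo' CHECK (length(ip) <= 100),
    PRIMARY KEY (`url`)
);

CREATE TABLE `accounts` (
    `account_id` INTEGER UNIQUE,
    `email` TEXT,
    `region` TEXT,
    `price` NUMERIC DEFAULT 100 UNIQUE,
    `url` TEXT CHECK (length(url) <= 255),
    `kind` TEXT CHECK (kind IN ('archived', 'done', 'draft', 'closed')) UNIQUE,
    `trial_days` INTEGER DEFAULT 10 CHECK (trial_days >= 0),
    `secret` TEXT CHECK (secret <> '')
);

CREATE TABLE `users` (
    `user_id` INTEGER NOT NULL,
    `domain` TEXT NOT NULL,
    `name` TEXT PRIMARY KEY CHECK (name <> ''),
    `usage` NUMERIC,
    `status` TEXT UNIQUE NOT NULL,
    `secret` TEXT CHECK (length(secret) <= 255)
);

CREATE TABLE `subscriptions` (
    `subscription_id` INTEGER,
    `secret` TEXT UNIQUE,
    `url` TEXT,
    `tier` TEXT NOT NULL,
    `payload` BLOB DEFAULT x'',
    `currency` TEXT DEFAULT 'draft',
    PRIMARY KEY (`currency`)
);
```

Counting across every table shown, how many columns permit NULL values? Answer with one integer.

features: 6 nullable (name, tier, expires_at, currency, seats, trial_days — PK (feature_id) and explicit NOT NULL columns excluded).
sessions: 5 nullable (tier, limit_value, session_id, usage, ip — PK (url) and explicit NOT NULL columns excluded).
accounts: 8 nullable (account_id, email, region, price, url, kind, trial_days, secret — PK none and explicit NOT NULL columns excluded).
users: 2 nullable (usage, secret — PK (name) and explicit NOT NULL columns excluded).
subscriptions: 4 nullable (subscription_id, secret, url, payload — PK (currency) and explicit NOT NULL columns excluded).
Total: 6 + 5 + 8 + 2 + 4 = 25.

25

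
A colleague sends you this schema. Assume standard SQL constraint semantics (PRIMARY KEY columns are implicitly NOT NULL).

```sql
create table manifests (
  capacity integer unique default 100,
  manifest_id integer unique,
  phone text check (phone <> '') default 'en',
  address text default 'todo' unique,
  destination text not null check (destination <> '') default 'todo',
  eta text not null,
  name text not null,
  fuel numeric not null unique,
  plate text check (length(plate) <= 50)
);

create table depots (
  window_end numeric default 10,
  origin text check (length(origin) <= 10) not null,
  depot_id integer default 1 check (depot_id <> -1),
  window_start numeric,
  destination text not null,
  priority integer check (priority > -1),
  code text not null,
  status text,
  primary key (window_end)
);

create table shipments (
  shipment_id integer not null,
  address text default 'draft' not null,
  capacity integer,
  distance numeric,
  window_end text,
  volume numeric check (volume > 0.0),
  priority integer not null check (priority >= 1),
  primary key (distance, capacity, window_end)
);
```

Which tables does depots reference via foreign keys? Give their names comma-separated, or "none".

No column in depots has a REFERENCES clause.

none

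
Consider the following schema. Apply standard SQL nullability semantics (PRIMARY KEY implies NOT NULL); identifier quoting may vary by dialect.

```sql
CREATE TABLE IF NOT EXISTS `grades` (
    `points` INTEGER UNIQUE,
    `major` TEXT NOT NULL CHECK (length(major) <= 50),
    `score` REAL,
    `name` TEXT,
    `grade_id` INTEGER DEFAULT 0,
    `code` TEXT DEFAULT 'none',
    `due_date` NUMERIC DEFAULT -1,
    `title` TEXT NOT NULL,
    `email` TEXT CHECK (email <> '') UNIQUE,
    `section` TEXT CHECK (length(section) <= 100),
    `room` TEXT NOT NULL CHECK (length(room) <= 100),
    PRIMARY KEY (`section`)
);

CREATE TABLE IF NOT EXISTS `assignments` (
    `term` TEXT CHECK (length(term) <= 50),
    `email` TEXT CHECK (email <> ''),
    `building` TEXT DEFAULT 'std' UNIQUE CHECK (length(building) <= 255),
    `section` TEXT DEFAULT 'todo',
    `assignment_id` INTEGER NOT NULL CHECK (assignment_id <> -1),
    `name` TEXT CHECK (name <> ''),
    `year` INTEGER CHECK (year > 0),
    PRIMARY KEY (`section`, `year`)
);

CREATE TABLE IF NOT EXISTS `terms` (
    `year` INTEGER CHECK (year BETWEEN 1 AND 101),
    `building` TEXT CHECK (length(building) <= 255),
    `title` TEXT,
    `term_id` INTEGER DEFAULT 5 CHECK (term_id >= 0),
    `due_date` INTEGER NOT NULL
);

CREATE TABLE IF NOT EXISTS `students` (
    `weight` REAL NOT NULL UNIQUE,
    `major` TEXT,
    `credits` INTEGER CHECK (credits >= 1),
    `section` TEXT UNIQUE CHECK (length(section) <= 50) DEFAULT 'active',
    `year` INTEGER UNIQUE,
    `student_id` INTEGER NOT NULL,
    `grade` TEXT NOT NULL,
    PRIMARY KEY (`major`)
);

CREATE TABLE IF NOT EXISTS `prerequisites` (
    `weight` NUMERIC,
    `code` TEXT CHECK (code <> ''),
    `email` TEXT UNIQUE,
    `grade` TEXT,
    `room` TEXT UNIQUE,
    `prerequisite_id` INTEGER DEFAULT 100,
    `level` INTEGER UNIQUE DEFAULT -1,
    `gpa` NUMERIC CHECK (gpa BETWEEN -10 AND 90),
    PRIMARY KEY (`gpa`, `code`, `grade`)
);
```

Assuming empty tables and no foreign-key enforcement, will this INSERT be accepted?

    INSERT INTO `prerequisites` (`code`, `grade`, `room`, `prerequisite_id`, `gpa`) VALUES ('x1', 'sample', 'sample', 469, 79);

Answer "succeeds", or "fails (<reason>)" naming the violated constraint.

succeeds

NOT NULL columns: code is supplied; gpa is supplied; grade is supplied.
CHECK constraints: 'x1' satisfies (code <> ''); 79 satisfies (gpa BETWEEN -10 AND 90).
No constraint is violated.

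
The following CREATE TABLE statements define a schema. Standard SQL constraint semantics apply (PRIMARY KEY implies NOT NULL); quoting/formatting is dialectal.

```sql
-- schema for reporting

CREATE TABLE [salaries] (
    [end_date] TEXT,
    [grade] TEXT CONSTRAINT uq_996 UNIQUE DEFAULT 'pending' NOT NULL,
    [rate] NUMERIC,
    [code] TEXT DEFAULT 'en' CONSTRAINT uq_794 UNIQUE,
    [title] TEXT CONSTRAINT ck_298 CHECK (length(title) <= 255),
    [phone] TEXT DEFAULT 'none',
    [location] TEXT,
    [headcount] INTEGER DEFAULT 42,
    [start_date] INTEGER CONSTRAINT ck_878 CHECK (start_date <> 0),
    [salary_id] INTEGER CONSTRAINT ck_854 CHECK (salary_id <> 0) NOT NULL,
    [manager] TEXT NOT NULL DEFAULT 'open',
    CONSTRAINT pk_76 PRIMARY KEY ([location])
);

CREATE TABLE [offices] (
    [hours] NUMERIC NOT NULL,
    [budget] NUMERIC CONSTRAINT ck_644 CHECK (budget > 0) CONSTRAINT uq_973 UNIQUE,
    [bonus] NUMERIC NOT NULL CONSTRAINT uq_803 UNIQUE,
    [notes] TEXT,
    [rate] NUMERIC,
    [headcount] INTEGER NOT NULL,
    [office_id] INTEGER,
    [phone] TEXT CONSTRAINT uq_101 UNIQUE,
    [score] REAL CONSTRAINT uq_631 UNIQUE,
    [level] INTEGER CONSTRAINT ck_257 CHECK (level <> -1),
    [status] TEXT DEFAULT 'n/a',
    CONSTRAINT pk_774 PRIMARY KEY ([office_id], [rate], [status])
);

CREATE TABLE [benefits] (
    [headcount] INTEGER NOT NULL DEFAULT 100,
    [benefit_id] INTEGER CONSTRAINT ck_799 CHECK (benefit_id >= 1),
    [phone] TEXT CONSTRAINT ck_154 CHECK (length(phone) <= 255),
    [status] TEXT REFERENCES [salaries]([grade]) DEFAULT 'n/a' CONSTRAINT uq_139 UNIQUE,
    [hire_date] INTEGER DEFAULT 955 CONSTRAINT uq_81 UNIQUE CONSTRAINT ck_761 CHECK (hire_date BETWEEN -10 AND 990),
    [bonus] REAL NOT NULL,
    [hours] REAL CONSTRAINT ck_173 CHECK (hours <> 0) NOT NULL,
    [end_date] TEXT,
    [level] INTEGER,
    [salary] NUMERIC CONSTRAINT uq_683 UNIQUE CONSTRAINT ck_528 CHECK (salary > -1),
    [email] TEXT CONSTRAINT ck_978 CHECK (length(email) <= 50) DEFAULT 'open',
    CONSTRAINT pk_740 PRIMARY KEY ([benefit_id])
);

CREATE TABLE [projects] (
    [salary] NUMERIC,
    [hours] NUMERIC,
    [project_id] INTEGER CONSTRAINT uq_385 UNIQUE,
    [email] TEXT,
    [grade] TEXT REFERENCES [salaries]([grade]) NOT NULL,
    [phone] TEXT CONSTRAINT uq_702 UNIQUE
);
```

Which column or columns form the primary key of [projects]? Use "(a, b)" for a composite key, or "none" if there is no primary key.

none

No column is declared PRIMARY KEY inline, and there is no table-level PRIMARY KEY clause in projects.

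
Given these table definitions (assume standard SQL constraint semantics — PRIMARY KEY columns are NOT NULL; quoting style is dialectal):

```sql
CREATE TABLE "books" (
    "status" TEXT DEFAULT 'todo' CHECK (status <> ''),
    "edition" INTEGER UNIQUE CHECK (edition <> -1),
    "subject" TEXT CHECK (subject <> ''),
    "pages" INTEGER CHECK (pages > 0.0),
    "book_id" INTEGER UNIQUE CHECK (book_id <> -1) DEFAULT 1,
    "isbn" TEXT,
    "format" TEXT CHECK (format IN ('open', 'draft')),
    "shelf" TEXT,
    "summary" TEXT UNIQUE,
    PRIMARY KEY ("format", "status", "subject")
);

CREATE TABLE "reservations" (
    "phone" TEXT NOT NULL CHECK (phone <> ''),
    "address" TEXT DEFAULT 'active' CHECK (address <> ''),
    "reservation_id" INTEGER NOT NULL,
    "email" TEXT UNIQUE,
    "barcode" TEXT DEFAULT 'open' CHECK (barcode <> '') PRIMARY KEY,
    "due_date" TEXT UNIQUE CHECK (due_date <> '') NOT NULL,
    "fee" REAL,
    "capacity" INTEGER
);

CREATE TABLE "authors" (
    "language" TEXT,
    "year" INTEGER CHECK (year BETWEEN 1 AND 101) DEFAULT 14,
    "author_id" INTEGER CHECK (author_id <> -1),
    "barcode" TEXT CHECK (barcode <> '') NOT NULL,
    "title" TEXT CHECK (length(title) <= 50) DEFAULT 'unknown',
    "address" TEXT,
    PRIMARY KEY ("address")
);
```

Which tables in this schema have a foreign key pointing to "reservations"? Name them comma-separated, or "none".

none

No REFERENCES clause anywhere in the schema names reservations.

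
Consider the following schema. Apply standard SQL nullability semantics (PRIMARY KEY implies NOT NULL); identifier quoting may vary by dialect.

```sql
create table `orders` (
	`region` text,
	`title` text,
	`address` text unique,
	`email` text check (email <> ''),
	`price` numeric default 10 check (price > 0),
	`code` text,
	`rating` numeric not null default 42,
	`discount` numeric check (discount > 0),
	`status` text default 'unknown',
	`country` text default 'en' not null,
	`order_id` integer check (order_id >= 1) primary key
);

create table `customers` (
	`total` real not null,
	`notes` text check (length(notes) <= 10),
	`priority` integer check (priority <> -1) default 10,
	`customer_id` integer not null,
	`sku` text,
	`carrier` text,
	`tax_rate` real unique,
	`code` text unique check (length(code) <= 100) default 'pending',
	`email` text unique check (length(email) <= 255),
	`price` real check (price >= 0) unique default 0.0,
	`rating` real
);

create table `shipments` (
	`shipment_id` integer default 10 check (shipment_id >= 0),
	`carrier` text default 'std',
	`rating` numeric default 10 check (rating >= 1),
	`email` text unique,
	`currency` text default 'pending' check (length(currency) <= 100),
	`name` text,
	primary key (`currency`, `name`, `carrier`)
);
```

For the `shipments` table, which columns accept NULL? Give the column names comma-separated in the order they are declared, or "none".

shipment_id, rating, email

- shipment_id: CHECK does not forbid NULL (a CHECK constraint passes when its expression is NULL) → nullable.
- carrier: part of the PRIMARY KEY, which implies NOT NULL → not nullable.
- rating: CHECK does not forbid NULL (a CHECK constraint passes when its expression is NULL) → nullable.
- email: UNIQUE does not imply NOT NULL → nullable.
- currency: part of the PRIMARY KEY, which implies NOT NULL → not nullable.
- name: part of the PRIMARY KEY, which implies NOT NULL → not nullable.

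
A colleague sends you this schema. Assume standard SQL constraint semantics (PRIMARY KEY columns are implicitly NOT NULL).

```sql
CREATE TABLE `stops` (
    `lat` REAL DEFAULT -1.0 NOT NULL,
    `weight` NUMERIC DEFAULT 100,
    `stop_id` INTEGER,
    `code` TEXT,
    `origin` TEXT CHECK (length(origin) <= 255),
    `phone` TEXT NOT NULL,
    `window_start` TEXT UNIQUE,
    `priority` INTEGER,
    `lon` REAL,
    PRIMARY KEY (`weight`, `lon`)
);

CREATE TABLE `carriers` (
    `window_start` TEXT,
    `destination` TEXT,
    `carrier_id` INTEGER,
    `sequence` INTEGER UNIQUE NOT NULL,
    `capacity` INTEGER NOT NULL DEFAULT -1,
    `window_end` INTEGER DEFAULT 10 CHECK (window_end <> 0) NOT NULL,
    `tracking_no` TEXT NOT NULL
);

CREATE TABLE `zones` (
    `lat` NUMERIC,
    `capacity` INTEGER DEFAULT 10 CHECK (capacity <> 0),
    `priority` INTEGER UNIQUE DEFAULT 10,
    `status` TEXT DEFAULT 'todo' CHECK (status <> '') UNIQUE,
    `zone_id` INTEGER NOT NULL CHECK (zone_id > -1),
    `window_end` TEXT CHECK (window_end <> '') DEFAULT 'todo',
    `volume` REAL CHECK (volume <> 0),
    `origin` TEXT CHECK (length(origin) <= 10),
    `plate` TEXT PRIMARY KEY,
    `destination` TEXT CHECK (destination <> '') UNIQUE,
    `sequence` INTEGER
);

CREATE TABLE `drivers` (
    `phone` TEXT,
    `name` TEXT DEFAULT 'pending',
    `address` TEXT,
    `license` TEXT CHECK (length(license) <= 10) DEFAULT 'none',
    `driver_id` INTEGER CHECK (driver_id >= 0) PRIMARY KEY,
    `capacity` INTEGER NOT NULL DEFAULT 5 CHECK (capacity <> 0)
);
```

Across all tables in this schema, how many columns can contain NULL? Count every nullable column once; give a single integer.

stops: 5 nullable (stop_id, code, origin, window_start, priority — PK (weight, lon) and explicit NOT NULL columns excluded).
carriers: 3 nullable (window_start, destination, carrier_id — PK none and explicit NOT NULL columns excluded).
zones: 9 nullable (lat, capacity, priority, status, window_end, volume, origin, destination, sequence — PK (plate) and explicit NOT NULL columns excluded).
drivers: 4 nullable (phone, name, address, license — PK (driver_id) and explicit NOT NULL columns excluded).
Total: 5 + 3 + 9 + 4 = 21.

21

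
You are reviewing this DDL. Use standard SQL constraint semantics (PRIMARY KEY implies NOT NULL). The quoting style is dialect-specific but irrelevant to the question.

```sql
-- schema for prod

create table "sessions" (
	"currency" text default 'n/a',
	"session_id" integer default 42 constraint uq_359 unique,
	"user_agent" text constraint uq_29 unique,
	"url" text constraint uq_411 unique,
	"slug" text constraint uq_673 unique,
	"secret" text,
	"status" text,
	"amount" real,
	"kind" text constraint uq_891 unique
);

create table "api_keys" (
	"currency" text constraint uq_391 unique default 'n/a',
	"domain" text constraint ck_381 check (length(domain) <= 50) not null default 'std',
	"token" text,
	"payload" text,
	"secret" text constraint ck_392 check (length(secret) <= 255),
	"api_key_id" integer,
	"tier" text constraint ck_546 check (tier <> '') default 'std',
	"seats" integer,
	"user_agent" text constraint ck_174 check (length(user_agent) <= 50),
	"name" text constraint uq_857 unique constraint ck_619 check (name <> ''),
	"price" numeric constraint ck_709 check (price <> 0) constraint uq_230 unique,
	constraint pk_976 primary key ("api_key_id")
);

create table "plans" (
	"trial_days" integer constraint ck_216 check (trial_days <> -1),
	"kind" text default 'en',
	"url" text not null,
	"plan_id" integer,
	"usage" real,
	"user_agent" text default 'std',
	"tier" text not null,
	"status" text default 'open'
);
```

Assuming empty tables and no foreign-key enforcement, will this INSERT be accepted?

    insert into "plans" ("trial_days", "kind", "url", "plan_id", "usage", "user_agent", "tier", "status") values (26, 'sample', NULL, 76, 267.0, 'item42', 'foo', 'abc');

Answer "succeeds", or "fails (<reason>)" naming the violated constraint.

fails (NOT NULL on url)

url is explicitly set to NULL, but url is declared NOT NULL.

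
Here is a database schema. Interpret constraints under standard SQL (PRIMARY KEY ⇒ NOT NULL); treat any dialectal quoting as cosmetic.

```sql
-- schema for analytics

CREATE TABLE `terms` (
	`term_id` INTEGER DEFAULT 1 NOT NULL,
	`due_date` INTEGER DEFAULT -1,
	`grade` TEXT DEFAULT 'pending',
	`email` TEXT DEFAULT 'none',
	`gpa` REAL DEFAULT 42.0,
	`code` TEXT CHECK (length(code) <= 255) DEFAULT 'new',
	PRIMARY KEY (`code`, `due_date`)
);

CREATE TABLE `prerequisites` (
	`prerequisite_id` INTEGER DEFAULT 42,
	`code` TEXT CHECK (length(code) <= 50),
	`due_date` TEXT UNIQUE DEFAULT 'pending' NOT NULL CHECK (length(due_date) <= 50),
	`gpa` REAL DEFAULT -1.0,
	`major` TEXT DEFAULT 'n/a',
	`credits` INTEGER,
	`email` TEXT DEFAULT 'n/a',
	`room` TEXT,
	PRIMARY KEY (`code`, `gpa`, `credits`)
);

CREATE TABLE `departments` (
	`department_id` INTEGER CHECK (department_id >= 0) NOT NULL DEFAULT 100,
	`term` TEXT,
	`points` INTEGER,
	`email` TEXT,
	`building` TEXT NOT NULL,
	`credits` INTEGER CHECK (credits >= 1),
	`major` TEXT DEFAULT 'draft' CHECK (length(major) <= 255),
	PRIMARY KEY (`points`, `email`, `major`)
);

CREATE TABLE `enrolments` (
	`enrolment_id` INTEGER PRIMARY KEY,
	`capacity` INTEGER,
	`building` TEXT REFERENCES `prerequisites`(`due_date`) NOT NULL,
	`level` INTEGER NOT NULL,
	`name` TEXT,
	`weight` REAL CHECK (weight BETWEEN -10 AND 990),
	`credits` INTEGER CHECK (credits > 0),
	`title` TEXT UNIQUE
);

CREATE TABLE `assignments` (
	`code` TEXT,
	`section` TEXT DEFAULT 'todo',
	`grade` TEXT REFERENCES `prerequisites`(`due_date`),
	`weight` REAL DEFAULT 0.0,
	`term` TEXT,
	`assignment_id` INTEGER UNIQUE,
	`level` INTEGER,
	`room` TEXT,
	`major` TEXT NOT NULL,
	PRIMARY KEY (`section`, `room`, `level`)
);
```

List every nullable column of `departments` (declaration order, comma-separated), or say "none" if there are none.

- department_id: declared NOT NULL → not nullable.
- term: no NOT NULL constraint applies → nullable.
- points: part of the PRIMARY KEY, which implies NOT NULL → not nullable.
- email: part of the PRIMARY KEY, which implies NOT NULL → not nullable.
- building: declared NOT NULL → not nullable.
- credits: CHECK does not forbid NULL (a CHECK constraint passes when its expression is NULL) → nullable.
- major: part of the PRIMARY KEY, which implies NOT NULL → not nullable.

term, credits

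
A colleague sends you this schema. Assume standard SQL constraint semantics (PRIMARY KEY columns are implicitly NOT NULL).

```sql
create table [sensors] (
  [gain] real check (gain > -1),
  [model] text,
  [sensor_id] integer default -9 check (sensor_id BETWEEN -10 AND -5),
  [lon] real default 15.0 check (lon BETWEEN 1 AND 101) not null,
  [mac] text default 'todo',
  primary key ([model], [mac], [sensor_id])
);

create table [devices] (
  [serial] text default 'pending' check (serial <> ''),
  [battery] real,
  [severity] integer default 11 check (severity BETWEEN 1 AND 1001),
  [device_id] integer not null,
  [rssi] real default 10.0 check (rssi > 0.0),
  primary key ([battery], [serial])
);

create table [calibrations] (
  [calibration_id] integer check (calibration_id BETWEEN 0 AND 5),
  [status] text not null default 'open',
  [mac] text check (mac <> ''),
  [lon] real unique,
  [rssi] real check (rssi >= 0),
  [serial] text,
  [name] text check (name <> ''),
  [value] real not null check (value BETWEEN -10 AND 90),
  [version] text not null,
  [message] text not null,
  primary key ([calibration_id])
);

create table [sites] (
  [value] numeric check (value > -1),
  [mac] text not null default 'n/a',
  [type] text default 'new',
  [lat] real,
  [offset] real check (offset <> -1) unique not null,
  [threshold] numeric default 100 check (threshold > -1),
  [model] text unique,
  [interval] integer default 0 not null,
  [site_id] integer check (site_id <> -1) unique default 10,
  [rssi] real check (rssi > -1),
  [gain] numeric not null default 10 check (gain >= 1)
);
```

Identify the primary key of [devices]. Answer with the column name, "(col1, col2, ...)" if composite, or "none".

A table-level PRIMARY KEY clause names 2 columns: battery, serial.
This is a composite key — the combination is unique, not each column individually.

(battery, serial)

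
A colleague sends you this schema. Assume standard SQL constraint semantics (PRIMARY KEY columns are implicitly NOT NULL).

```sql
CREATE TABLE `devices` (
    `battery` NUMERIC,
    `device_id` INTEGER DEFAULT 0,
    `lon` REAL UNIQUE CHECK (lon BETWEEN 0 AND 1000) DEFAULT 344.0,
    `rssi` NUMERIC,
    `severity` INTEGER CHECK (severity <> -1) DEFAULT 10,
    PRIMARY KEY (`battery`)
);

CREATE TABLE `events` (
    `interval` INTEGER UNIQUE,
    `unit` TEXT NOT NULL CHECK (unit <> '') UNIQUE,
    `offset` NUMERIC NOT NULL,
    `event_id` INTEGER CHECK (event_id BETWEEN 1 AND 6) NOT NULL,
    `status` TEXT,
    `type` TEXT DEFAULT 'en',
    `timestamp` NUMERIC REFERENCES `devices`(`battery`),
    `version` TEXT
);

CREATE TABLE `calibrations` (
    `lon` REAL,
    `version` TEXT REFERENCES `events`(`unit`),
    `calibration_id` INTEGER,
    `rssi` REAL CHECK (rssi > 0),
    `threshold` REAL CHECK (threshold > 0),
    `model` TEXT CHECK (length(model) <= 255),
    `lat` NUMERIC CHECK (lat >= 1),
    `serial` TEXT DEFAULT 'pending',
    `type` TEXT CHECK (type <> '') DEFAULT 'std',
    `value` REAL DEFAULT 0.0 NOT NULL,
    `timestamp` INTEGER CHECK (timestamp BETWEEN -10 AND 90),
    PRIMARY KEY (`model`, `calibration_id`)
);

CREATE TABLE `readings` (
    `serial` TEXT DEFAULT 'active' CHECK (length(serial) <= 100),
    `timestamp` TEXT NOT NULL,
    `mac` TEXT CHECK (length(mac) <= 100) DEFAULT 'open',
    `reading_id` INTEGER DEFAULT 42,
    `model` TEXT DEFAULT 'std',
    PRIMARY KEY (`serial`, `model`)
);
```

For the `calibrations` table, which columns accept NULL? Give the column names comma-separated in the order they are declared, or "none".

- lon: no NOT NULL constraint applies → nullable.
- version: a foreign key column may be NULL unless separately constrained → nullable.
- calibration_id: part of the PRIMARY KEY, which implies NOT NULL → not nullable.
- rssi: CHECK does not forbid NULL (a CHECK constraint passes when its expression is NULL) → nullable.
- threshold: CHECK does not forbid NULL (a CHECK constraint passes when its expression is NULL) → nullable.
- model: part of the PRIMARY KEY, which implies NOT NULL → not nullable.
- lat: CHECK does not forbid NULL (a CHECK constraint passes when its expression is NULL) → nullable.
- serial: DEFAULT only fills an omitted column; an explicit NULL is still allowed → nullable.
- type: CHECK does not forbid NULL (a CHECK constraint passes when its expression is NULL) → nullable.
- value: declared NOT NULL → not nullable.
- timestamp: CHECK does not forbid NULL (a CHECK constraint passes when its expression is NULL) → nullable.

lon, version, rssi, threshold, lat, serial, type, timestamp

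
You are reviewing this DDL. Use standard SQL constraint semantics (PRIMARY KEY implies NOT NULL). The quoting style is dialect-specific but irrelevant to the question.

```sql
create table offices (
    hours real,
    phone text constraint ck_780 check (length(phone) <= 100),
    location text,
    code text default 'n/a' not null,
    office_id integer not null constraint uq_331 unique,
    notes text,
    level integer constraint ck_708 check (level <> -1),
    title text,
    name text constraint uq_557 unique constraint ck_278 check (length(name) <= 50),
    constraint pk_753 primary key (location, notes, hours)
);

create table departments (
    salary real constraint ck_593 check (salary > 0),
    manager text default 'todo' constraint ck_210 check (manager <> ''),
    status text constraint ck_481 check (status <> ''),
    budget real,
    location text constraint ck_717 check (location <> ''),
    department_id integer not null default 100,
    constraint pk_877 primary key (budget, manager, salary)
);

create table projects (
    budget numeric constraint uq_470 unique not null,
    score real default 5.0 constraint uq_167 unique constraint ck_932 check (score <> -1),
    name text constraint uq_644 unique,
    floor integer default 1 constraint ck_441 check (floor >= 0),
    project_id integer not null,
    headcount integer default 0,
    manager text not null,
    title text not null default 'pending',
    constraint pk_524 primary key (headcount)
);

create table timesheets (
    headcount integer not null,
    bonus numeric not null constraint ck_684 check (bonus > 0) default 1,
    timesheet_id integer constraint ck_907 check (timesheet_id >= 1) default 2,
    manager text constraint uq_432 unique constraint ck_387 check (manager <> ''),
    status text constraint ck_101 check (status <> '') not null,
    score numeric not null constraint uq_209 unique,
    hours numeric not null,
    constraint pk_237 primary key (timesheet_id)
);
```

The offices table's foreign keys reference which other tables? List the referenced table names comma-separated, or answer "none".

none

No column in offices has a REFERENCES clause.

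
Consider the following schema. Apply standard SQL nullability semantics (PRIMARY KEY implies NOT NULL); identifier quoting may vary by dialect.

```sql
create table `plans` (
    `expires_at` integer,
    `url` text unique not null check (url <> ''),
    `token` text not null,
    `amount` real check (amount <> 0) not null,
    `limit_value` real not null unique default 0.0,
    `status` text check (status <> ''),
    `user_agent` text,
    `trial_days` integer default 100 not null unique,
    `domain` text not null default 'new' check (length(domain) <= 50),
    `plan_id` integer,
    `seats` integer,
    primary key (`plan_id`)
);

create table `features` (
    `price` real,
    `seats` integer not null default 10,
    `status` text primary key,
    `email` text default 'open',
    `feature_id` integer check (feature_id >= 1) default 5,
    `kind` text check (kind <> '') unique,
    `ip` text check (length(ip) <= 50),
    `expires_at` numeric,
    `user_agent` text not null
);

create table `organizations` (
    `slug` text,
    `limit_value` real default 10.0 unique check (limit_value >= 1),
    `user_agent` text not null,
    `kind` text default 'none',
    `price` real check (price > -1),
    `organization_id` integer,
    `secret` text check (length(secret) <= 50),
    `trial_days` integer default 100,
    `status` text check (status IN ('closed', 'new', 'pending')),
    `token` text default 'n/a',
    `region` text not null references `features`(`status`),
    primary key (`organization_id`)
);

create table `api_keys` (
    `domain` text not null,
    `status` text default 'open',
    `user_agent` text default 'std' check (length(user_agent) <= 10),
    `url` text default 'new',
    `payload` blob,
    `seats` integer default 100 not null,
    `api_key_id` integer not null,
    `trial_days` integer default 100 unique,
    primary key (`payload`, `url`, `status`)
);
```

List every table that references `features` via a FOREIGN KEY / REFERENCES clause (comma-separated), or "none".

- organizations.region references features(status).

organizations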